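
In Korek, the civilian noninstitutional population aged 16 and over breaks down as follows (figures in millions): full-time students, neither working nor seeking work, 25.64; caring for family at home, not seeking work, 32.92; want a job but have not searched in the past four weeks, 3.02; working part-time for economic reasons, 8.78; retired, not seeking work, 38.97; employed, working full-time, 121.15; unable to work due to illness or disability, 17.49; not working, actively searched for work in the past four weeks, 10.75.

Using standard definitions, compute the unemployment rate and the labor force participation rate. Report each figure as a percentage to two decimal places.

Unemployment rate ≈ 7.64%; labor force participation rate ≈ 54.38%.

Employed = 8.78 + 121.15 = 129.93 million (anyone who worked, including part-time for economic reasons, counts as employed).
Unemployed = 10.75 million.
Labor force = 129.93 + 10.75 = 140.68 million.
Not in labor force = 25.64 + 32.92 + 3.02 + 38.97 + 17.49 = 118.04 million (those not working and not actively searching are outside the labor force — including those who want a job but have given up searching).
Civilian working-age population = 140.68 + 118.04 = 258.72 million.
Unemployment rate = 10.75 / 140.68 = 7.64%.
Labor force participation rate = 140.68 / 258.72 = 54.38%.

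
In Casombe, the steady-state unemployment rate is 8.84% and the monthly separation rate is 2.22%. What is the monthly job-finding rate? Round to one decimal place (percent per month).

Job-finding rate ≈ 22.9% per month.

From u* = s/(s+f): f = s·(1−u)/u.
f = 2.22 × (1 − 0.0884) / 0.0884 = 2.0238 / 0.0884 ≈ 22.9% per month.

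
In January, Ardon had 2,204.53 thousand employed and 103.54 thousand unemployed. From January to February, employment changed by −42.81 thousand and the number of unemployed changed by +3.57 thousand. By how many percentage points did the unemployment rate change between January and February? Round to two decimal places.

The unemployment rate changed by +0.23 percentage points.

January: labor force = 2,204.53 + 103.54 = 2,308.07; u = 103.54/2,308.07 = 4.49%.
February: labor force = 2,161.72 + 107.11 = 2,268.83; u = 107.11/2,268.83 = 4.72%.
Change = 4.72% − 4.49% = +0.23 pp.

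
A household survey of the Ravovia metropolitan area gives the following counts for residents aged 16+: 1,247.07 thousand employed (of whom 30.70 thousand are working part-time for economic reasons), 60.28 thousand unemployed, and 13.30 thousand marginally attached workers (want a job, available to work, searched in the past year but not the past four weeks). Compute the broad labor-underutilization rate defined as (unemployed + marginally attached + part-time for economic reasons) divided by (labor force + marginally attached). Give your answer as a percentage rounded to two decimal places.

Labor force = 1,247.07 + 60.28 = 1,307.35 thousand.
Numerator = 60.28 + 13.30 + 30.70 = 104.28 thousand.
Denominator = 1,307.35 + 13.30 = 1,320.65 thousand.
Broad rate = 104.28 / 1,320.65 = 7.90%.

Broad underutilization rate ≈ 7.90%.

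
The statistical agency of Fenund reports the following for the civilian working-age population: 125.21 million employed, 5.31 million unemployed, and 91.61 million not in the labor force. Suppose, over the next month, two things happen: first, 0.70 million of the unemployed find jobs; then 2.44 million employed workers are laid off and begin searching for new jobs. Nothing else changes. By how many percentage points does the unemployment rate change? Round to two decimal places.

Initially, labor force = 125.21 + 5.31 = 130.52 million, so u = 5.31/130.52 = 4.07%.
After the first change, unemployed falls and employed rises by 0.70; labor force unchanged → E = 125.91, U = 4.61, labor force = 130.52 million.
After the second change, employed falls and unemployed rises by 2.44; labor force unchanged → E = 123.47, U = 7.05, labor force = 130.52 million.
New unemployment rate = 7.05 / 130.52 = 5.40%.
Change = 5.40% − 4.07% = +1.33 percentage points.

The unemployment rate changes by +1.33 percentage points.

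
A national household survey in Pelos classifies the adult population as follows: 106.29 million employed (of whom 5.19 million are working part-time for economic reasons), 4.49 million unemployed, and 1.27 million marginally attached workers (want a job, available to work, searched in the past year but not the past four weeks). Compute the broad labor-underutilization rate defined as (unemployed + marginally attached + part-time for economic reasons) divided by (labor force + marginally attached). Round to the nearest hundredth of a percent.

Broad underutilization rate ≈ 9.77%.

Labor force = 106.29 + 4.49 = 110.78 million.
Numerator = 4.49 + 1.27 + 5.19 = 10.95 million.
Denominator = 110.78 + 1.27 = 112.05 million.
Broad rate = 10.95 / 112.05 = 9.77%.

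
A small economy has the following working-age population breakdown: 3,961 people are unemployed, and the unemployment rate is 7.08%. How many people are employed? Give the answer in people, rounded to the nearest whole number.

Labor force = U / u = 3,961 / 0.0708 ≈ 55,946.
Employed = labor force − unemployed = 55,946 − 3,961 = 51,985.

About 51,985 are employed.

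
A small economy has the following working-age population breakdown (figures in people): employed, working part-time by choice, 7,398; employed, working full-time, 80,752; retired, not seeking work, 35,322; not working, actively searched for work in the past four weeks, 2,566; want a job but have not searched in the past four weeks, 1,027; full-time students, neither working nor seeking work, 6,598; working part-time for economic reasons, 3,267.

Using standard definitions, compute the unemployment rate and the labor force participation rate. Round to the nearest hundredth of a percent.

Employed = 7,398 + 80,752 + 3,267 = 91,417 (anyone who worked, including part-time for economic reasons, counts as employed).
Unemployed = 2,566.
Labor force = 91,417 + 2,566 = 93,983.
Not in labor force = 35,322 + 1,027 + 6,598 = 42,947 (those not working and not actively searching are outside the labor force — including those who want a job but have given up searching).
Civilian working-age population = 93,983 + 42,947 = 136,930.
Unemployment rate = 2,566 / 93,983 = 2.73%.
Labor force participation rate = 93,983 / 136,930 = 68.64%.

Unemployment rate ≈ 2.73%; labor force participation rate ≈ 68.64%.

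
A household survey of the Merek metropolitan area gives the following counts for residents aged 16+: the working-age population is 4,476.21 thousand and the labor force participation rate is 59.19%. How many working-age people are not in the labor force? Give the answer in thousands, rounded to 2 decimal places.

About 1,826.74 thousand are not in the labor force.

Share not in the labor force = 1 − 0.5919 = 0.4081.
Not in labor force = 0.4081 × 4,476.21 ≈ 1,826.74 thousand.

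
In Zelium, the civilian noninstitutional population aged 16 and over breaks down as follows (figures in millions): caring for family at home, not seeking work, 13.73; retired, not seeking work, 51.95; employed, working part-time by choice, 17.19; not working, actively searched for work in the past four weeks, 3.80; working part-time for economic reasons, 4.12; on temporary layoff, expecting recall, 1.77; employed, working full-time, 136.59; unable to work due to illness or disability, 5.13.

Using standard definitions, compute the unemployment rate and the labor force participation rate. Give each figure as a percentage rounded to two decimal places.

Unemployment rate ≈ 3.41%; labor force participation rate ≈ 69.78%.

Employed = 17.19 + 4.12 + 136.59 = 157.90 million (anyone who worked, including part-time for economic reasons, counts as employed).
Unemployed = 3.80 + 1.77 = 5.57 million (jobless and actively searching, or on temporary layoff).
Labor force = 157.90 + 5.57 = 163.47 million.
Not in labor force = 13.73 + 51.95 + 5.13 = 70.81 million (those not working and not actively searching are outside the labor force).
Civilian working-age population = 163.47 + 70.81 = 234.28 million.
Unemployment rate = 5.57 / 163.47 = 3.41%.
Labor force participation rate = 163.47 / 234.28 = 69.78%.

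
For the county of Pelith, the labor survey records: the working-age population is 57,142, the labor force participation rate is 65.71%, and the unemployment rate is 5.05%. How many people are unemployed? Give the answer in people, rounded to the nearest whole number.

About 1,896 are unemployed.

Labor force = 0.6571 × 57,142 = 37,548.
Unemployed = 0.0505 × 37,548 ≈ 1,896.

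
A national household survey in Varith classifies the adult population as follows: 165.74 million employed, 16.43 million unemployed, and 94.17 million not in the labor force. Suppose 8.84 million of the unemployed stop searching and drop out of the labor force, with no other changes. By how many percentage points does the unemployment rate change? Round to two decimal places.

Initially, labor force = 165.74 + 16.43 = 182.17 million, so u = 16.43/182.17 = 9.02%.
After the change, unemployed and labor force both fall by 8.84 → E = 165.74, U = 7.59, labor force = 173.33 million.
New unemployment rate = 7.59 / 173.33 = 4.38%.
Change = 4.38% − 9.02% = −4.64 percentage points.

The unemployment rate changes by −4.64 percentage points.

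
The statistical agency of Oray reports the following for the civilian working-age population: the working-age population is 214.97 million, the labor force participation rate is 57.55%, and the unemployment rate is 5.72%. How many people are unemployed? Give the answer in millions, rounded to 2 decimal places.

Labor force = 0.5755 × 214.97 = 123.72 million.
Unemployed = 0.0572 × 123.72 ≈ 7.08 million.

About 7.08 million are unemployed.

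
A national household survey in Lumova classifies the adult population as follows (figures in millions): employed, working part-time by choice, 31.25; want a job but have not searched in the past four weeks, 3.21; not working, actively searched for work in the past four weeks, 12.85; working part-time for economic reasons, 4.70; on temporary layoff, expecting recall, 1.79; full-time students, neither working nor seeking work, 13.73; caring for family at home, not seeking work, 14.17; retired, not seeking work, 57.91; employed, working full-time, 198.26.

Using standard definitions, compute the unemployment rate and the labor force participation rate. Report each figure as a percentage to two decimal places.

Employed = 31.25 + 4.70 + 198.26 = 234.21 million (anyone who worked, including part-time for economic reasons, counts as employed).
Unemployed = 12.85 + 1.79 = 14.64 million (jobless and actively searching, or on temporary layoff).
Labor force = 234.21 + 14.64 = 248.85 million.
Not in labor force = 3.21 + 13.73 + 14.17 + 57.91 = 89.02 million (those not working and not actively searching are outside the labor force — including those who want a job but have given up searching).
Civilian working-age population = 248.85 + 89.02 = 337.87 million.
Unemployment rate = 14.64 / 248.85 = 5.88%.
Labor force participation rate = 248.85 / 337.87 = 73.65%.

Unemployment rate ≈ 5.88%; labor force participation rate ≈ 73.65%.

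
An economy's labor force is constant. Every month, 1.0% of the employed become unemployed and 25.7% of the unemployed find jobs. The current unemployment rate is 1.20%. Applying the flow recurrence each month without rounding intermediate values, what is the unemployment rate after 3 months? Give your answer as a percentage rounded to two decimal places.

With a fixed labor force, u_{t+1} = u_t + s·(1−u_t) − f·u_t = u_t·(1−s−f) + s.
Here 1−s−f = 0.733 and s = 0.010.
u_1 = 0.012000 × 0.733 + 0.010 = 0.018796.
u_2 = 0.018796 × 0.733 + 0.010 = 0.023777.
u_3 = 0.023777 × 0.733 + 0.010 = 0.027429.

Unemployment rate after three months ≈ 2.74%.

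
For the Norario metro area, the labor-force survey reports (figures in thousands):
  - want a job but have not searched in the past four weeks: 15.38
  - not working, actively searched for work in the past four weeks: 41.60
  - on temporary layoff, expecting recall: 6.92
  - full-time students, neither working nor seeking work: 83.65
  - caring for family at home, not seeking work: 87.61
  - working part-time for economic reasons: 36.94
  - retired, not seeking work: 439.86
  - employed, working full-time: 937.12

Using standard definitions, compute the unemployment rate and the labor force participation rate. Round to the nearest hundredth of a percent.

Unemployment rate ≈ 4.74%; labor force participation rate ≈ 62.01%.

Employed = 36.94 + 937.12 = 974.06 thousand (anyone who worked, including part-time for economic reasons, counts as employed).
Unemployed = 41.60 + 6.92 = 48.52 thousand (jobless and actively searching, or on temporary layoff).
Labor force = 974.06 + 48.52 = 1,022.58 thousand.
Not in labor force = 15.38 + 83.65 + 87.61 + 439.86 = 626.50 thousand (those not working and not actively searching are outside the labor force — including those who want a job but have given up searching).
Civilian working-age population = 1,022.58 + 626.50 = 1,649.08 thousand.
Unemployment rate = 48.52 / 1,022.58 = 4.74%.
Labor force participation rate = 1,022.58 / 1,649.08 = 62.01%.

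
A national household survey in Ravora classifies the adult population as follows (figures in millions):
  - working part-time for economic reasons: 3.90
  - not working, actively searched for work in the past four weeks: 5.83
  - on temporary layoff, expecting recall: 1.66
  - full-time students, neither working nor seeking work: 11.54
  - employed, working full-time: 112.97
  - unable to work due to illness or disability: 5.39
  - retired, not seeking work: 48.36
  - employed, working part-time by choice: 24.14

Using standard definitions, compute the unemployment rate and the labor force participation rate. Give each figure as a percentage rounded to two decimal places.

Employed = 3.90 + 112.97 + 24.14 = 141.01 million (anyone who worked, including part-time for economic reasons, counts as employed).
Unemployed = 5.83 + 1.66 = 7.49 million (jobless and actively searching, or on temporary layoff).
Labor force = 141.01 + 7.49 = 148.50 million.
Not in labor force = 11.54 + 5.39 + 48.36 = 65.29 million (those not working and not actively searching are outside the labor force).
Civilian working-age population = 148.50 + 65.29 = 213.79 million.
Unemployment rate = 7.49 / 148.50 = 5.04%.
Labor force participation rate = 148.50 / 213.79 = 69.46%.

Unemployment rate ≈ 5.04%; labor force participation rate ≈ 69.46%.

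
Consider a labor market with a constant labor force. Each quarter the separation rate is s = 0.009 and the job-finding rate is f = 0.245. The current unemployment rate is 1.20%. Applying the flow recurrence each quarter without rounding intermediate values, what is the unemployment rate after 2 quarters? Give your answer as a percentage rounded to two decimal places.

Unemployment rate after two quarters ≈ 2.24%.

With a fixed labor force, u_{t+1} = u_t + s·(1−u_t) − f·u_t = u_t·(1−s−f) + s.
Here 1−s−f = 0.746 and s = 0.009.
u_1 = 0.012000 × 0.746 + 0.009 = 0.017952.
u_2 = 0.017952 × 0.746 + 0.009 = 0.022392.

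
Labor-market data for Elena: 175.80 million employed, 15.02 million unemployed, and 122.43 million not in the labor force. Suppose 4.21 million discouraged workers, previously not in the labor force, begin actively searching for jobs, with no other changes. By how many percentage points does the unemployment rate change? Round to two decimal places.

The unemployment rate changes by +1.99 percentage points.

Initially, labor force = 175.80 + 15.02 = 190.82 million, so u = 15.02/190.82 = 7.87%.
After the change, unemployed and labor force both rise by 4.21 → E = 175.80, U = 19.23, labor force = 195.03 million.
New unemployment rate = 19.23 / 195.03 = 9.86%.
Change = 9.86% − 7.87% = +1.99 percentage points.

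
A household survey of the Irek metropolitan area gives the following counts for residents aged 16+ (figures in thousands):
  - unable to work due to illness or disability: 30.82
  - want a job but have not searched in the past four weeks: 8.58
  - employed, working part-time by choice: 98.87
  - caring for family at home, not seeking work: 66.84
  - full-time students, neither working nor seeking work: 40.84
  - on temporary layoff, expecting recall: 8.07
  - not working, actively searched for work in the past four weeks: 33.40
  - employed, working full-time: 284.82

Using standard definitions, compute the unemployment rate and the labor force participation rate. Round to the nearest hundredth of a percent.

Unemployment rate ≈ 9.75%; labor force participation rate ≈ 74.30%.

Employed = 98.87 + 284.82 = 383.69 thousand.
Unemployed = 8.07 + 33.40 = 41.47 thousand (jobless and actively searching, or on temporary layoff).
Labor force = 383.69 + 41.47 = 425.16 thousand.
Not in labor force = 30.82 + 8.58 + 66.84 + 40.84 = 147.08 thousand (those not working and not actively searching are outside the labor force — including those who want a job but have given up searching).
Civilian working-age population = 425.16 + 147.08 = 572.24 thousand.
Unemployment rate = 41.47 / 425.16 = 9.75%.
Labor force participation rate = 425.16 / 572.24 = 74.30%.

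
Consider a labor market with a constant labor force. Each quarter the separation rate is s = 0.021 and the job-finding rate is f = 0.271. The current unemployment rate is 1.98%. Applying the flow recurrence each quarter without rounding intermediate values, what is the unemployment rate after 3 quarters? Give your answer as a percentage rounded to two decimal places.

With a fixed labor force, u_{t+1} = u_t + s·(1−u_t) − f·u_t = u_t·(1−s−f) + s.
Here 1−s−f = 0.708 and s = 0.021.
u_1 = 0.019800 × 0.708 + 0.021 = 0.035018.
u_2 = 0.035018 × 0.708 + 0.021 = 0.045793.
u_3 = 0.045793 × 0.708 + 0.021 = 0.053421.

Unemployment rate after three quarters ≈ 5.34%.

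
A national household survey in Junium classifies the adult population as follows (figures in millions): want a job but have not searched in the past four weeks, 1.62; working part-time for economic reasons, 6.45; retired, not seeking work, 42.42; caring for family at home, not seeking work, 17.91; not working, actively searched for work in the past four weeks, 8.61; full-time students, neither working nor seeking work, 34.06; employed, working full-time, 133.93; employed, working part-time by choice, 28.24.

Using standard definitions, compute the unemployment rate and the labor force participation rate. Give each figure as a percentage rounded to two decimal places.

Unemployment rate ≈ 4.86%; labor force participation rate ≈ 64.86%.

Employed = 6.45 + 133.93 + 28.24 = 168.62 million (anyone who worked, including part-time for economic reasons, counts as employed).
Unemployed = 8.61 million.
Labor force = 168.62 + 8.61 = 177.23 million.
Not in labor force = 1.62 + 42.42 + 17.91 + 34.06 = 96.01 million (those not working and not actively searching are outside the labor force — including those who want a job but have given up searching).
Civilian working-age population = 177.23 + 96.01 = 273.24 million.
Unemployment rate = 8.61 / 177.23 = 4.86%.
Labor force participation rate = 177.23 / 273.24 = 64.86%.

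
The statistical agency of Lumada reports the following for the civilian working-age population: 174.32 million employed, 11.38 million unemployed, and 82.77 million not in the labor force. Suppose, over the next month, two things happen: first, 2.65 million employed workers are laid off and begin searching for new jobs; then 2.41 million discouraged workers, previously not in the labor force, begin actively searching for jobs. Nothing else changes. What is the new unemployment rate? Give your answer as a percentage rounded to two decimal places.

New unemployment rate ≈ 8.74%.

Initially, labor force = 174.32 + 11.38 = 185.70 million, so u = 11.38/185.70 = 6.13%.
After the first change, employed falls and unemployed rises by 2.65; labor force unchanged → E = 171.67, U = 14.03, labor force = 185.70 million.
After the second change, unemployed and labor force both rise by 2.41 → E = 171.67, U = 16.44, labor force = 188.11 million.
New unemployment rate = 16.44 / 188.11 = 8.74%.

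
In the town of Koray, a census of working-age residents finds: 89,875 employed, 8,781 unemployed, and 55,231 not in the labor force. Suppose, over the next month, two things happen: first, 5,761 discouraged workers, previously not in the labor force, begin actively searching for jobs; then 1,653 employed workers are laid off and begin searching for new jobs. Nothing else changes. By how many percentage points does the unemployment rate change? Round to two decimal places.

Initially, labor force = 89,875 + 8,781 = 98,656, so u = 8,781/98,656 = 8.90%.
After the first change, unemployed and labor force both rise by 5,761 → E = 89,875, U = 14,542, labor force = 104,417.
After the second change, employed falls and unemployed rises by 1,653; labor force unchanged → E = 88,222, U = 16,195, labor force = 104,417.
New unemployment rate = 16,195 / 104,417 = 15.51%.
Change = 15.51% − 8.90% = +6.61 percentage points.

The unemployment rate changes by +6.61 percentage points.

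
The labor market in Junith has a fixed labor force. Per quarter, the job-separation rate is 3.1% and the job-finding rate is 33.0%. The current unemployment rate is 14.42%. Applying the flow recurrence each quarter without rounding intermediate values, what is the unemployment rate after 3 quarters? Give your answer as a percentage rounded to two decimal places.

With a fixed labor force, u_{t+1} = u_t + s·(1−u_t) − f·u_t = u_t·(1−s−f) + s.
Here 1−s−f = 0.639 and s = 0.031.
u_1 = 0.144200 × 0.639 + 0.031 = 0.123144.
u_2 = 0.123144 × 0.639 + 0.031 = 0.109689.
u_3 = 0.109689 × 0.639 + 0.031 = 0.101091.

Unemployment rate after three quarters ≈ 10.11%.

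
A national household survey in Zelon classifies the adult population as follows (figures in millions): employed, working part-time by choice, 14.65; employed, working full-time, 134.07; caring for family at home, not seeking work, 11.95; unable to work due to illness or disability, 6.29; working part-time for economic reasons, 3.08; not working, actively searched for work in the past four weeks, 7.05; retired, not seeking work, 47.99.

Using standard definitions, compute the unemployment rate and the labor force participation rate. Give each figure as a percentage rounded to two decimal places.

Employed = 14.65 + 134.07 + 3.08 = 151.80 million (anyone who worked, including part-time for economic reasons, counts as employed).
Unemployed = 7.05 million.
Labor force = 151.80 + 7.05 = 158.85 million.
Not in labor force = 11.95 + 6.29 + 47.99 = 66.23 million (those not working and not actively searching are outside the labor force).
Civilian working-age population = 158.85 + 66.23 = 225.08 million.
Unemployment rate = 7.05 / 158.85 = 4.44%.
Labor force participation rate = 158.85 / 225.08 = 70.57%.

Unemployment rate ≈ 4.44%; labor force participation rate ≈ 70.57%.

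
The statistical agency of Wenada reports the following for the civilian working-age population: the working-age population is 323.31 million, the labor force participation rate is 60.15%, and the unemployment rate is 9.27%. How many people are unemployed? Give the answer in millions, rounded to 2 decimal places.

About 18.03 million are unemployed.

Labor force = 0.6015 × 323.31 = 194.47 million.
Unemployed = 0.0927 × 194.47 ≈ 18.03 million.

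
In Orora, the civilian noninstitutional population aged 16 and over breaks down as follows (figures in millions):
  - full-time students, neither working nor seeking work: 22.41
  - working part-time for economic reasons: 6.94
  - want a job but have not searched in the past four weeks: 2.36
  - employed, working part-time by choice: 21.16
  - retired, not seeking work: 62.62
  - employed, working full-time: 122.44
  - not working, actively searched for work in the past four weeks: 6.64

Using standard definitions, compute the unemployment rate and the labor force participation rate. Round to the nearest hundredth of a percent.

Unemployment rate ≈ 4.22%; labor force participation rate ≈ 64.27%.

Employed = 6.94 + 21.16 + 122.44 = 150.54 million (anyone who worked, including part-time for economic reasons, counts as employed).
Unemployed = 6.64 million.
Labor force = 150.54 + 6.64 = 157.18 million.
Not in labor force = 22.41 + 2.36 + 62.62 = 87.39 million (those not working and not actively searching are outside the labor force — including those who want a job but have given up searching).
Civilian working-age population = 157.18 + 87.39 = 244.57 million.
Unemployment rate = 6.64 / 157.18 = 4.22%.
Labor force participation rate = 157.18 / 244.57 = 64.27%.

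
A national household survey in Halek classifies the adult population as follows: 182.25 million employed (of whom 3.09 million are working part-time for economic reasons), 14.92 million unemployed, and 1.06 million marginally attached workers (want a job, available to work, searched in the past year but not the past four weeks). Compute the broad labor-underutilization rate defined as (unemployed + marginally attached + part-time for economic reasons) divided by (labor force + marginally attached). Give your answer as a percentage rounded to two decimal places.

Labor force = 182.25 + 14.92 = 197.17 million.
Numerator = 14.92 + 1.06 + 3.09 = 19.07 million.
Denominator = 197.17 + 1.06 = 198.23 million.
Broad rate = 19.07 / 198.23 = 9.62%.

Broad underutilization rate ≈ 9.62%.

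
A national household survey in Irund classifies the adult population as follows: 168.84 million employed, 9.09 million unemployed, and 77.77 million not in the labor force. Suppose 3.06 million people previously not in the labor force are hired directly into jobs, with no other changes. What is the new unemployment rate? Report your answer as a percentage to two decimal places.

Initially, labor force = 168.84 + 9.09 = 177.93 million, so u = 9.09/177.93 = 5.11%.
After the change, employed and labor force both rise by 3.06; unemployed unchanged → E = 171.90, U = 9.09, labor force = 180.99 million.
New unemployment rate = 9.09 / 180.99 = 5.02%.

New unemployment rate ≈ 5.02%.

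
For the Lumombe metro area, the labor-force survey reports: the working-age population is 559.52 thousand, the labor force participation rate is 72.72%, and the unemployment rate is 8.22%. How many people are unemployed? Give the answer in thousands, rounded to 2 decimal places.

About 33.45 thousand are unemployed.

Labor force = 0.7272 × 559.52 = 406.88 thousand.
Unemployed = 0.0822 × 406.88 ≈ 33.45 thousand.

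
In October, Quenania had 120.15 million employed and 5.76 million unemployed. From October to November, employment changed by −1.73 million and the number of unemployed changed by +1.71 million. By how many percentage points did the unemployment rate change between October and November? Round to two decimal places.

October: labor force = 120.15 + 5.76 = 125.91; u = 5.76/125.91 = 4.57%.
November: labor force = 118.42 + 7.47 = 125.89; u = 7.47/125.89 = 5.93%.
Change = 5.93% − 4.57% = +1.36 pp.

The unemployment rate changed by +1.36 percentage points.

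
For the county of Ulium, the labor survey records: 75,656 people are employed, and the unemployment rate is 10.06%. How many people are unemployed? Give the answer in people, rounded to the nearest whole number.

About 8,462 are unemployed.

Let U be the number unemployed. The labor force is E + U, and U/(E+U) = 0.1006.
So U = 0.1006 × 75,656 / (1 − 0.1006) = 7610.99 / 0.8994 ≈ 8,462.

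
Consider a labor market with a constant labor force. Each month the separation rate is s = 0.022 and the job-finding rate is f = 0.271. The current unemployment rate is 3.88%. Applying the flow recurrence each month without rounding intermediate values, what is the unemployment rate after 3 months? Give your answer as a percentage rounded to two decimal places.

Unemployment rate after three months ≈ 6.23%.

With a fixed labor force, u_{t+1} = u_t + s·(1−u_t) − f·u_t = u_t·(1−s−f) + s.
Here 1−s−f = 0.707 and s = 0.022.
u_1 = 0.038800 × 0.707 + 0.022 = 0.049432.
u_2 = 0.049432 × 0.707 + 0.022 = 0.056948.
u_3 = 0.056948 × 0.707 + 0.022 = 0.062262.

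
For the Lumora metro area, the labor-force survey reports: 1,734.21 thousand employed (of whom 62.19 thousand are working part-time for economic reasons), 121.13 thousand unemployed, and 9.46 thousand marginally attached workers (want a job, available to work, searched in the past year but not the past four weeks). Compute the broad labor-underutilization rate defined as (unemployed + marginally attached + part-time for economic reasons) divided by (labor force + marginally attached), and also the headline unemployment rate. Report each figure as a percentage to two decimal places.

Labor force = 1,734.21 + 121.13 = 1,855.34 thousand.
Numerator = 121.13 + 9.46 + 62.19 = 192.78 thousand.
Denominator = 1,855.34 + 9.46 = 1,864.80 thousand.
Broad rate = 192.78 / 1,864.80 = 10.34%.
Headline unemployment rate = 121.13 / 1,855.34 = 6.53%.

Broad underutilization rate ≈ 10.34%; headline unemployment rate ≈ 6.53%.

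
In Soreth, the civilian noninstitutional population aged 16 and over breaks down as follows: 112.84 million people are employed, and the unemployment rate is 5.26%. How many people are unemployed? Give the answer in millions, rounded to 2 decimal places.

About 6.26 million are unemployed.

Let U be the number unemployed. The labor force is E + U, and U/(E+U) = 0.0526.
So U = 0.0526 × 112.84 / (1 − 0.0526) = 5.9354 / 0.9474 ≈ 6.26 million.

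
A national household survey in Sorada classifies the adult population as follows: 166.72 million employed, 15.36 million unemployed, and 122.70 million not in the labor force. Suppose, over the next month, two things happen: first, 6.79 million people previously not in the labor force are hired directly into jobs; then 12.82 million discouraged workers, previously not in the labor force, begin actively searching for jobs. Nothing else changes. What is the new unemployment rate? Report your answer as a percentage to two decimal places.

New unemployment rate ≈ 13.97%.

Initially, labor force = 166.72 + 15.36 = 182.08 million, so u = 15.36/182.08 = 8.44%.
After the first change, employed and labor force both rise by 6.79; unemployed unchanged → E = 173.51, U = 15.36, labor force = 188.87 million.
After the second change, unemployed and labor force both rise by 12.82 → E = 173.51, U = 28.18, labor force = 201.69 million.
New unemployment rate = 28.18 / 201.69 = 13.97%.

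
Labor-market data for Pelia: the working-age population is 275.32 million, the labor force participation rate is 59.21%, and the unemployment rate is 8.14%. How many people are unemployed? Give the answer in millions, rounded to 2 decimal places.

Labor force = 0.5921 × 275.32 = 163.02 million.
Unemployed = 0.0814 × 163.02 ≈ 13.27 million.

About 13.27 million are unemployed.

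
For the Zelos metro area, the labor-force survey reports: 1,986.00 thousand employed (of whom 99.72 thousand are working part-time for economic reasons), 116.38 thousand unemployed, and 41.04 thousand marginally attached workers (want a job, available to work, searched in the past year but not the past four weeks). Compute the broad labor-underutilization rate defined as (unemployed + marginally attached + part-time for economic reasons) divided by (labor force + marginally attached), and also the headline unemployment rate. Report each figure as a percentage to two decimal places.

Labor force = 1,986.00 + 116.38 = 2,102.38 thousand.
Numerator = 116.38 + 41.04 + 99.72 = 257.14 thousand.
Denominator = 2,102.38 + 41.04 = 2,143.42 thousand.
Broad rate = 257.14 / 2,143.42 = 12.00%.
Headline unemployment rate = 116.38 / 2,102.38 = 5.54%.

Broad underutilization rate ≈ 12.00%; headline unemployment rate ≈ 5.54%.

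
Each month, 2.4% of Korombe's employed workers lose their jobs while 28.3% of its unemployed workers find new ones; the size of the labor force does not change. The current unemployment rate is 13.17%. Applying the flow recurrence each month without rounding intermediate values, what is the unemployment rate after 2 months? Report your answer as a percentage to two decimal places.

Unemployment rate after two months ≈ 10.39%.

With a fixed labor force, u_{t+1} = u_t + s·(1−u_t) − f·u_t = u_t·(1−s−f) + s.
Here 1−s−f = 0.693 and s = 0.024.
u_1 = 0.131700 × 0.693 + 0.024 = 0.115268.
u_2 = 0.115268 × 0.693 + 0.024 = 0.103881.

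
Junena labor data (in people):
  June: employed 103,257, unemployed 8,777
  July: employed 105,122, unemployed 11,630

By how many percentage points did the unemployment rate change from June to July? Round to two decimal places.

June: labor force = 103,257 + 8,777 = 112,034; u = 8,777/112,034 = 7.83%.
July: labor force = 105,122 + 11,630 = 116,752; u = 11,630/116,752 = 9.96%.
Change = 9.96% − 7.83% = +2.13 pp.

The unemployment rate changed by +2.13 percentage points.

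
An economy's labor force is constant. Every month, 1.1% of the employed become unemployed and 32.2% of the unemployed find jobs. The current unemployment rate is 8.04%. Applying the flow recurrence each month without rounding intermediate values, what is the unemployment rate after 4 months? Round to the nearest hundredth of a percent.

With a fixed labor force, u_{t+1} = u_t + s·(1−u_t) − f·u_t = u_t·(1−s−f) + s.
Here 1−s−f = 0.667 and s = 0.011.
u_1 = 0.080400 × 0.667 + 0.011 = 0.064627.
u_2 = 0.064627 × 0.667 + 0.011 = 0.054106.
u_3 = 0.054106 × 0.667 + 0.011 = 0.047089.
u_4 = 0.047089 × 0.667 + 0.011 = 0.042408.

Unemployment rate after four months ≈ 4.24%.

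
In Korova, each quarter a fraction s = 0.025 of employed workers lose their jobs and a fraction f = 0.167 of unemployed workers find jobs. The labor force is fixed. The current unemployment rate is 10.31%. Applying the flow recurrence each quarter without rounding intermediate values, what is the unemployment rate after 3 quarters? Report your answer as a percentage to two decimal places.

With a fixed labor force, u_{t+1} = u_t + s·(1−u_t) − f·u_t = u_t·(1−s−f) + s.
Here 1−s−f = 0.808 and s = 0.025.
u_1 = 0.103100 × 0.808 + 0.025 = 0.108305.
u_2 = 0.108305 × 0.808 + 0.025 = 0.112510.
u_3 = 0.112510 × 0.808 + 0.025 = 0.115908.

Unemployment rate after three quarters ≈ 11.59%.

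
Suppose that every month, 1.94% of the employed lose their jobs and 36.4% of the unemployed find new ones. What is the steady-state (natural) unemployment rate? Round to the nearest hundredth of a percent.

At steady state the flows balance: s·E = f·U, so U/(E+U) = s/(s+f).
u* = 1.94 / (1.94 + 36.4) = 1.94 / 38.34 = 5.06%.

Steady-state unemployment rate ≈ 5.06%.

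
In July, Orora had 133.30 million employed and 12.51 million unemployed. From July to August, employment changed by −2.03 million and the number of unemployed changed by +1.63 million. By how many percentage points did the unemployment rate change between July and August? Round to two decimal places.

The unemployment rate changed by +1.14 percentage points.

July: labor force = 133.30 + 12.51 = 145.81; u = 12.51/145.81 = 8.58%.
August: labor force = 131.27 + 14.14 = 145.41; u = 14.14/145.41 = 9.72%.
Change = 9.72% − 8.58% = +1.14 pp.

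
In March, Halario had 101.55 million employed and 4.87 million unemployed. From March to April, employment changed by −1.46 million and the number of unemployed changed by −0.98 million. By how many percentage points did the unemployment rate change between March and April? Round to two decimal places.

The unemployment rate changed by −0.84 percentage points.

March: labor force = 101.55 + 4.87 = 106.42; u = 4.87/106.42 = 4.58%.
April: labor force = 100.09 + 3.89 = 103.98; u = 3.89/103.98 = 3.74%.
Change = 3.74% − 4.58% = −0.84 pp.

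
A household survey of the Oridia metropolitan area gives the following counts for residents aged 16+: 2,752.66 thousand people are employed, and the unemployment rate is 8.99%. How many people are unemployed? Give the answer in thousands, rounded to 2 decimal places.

About 271.91 thousand are unemployed.

Let U be the number unemployed. The labor force is E + U, and U/(E+U) = 0.0899.
So U = 0.0899 × 2,752.66 / (1 − 0.0899) = 247.4641 / 0.9101 ≈ 271.91 thousand.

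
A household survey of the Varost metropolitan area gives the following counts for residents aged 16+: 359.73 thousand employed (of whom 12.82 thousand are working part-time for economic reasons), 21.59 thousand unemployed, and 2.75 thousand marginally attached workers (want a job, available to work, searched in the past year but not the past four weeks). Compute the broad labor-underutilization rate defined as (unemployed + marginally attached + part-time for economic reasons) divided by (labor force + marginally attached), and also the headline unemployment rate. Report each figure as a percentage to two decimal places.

Broad underutilization rate ≈ 9.68%; headline unemployment rate ≈ 5.66%.

Labor force = 359.73 + 21.59 = 381.32 thousand.
Numerator = 21.59 + 2.75 + 12.82 = 37.16 thousand.
Denominator = 381.32 + 2.75 = 384.07 thousand.
Broad rate = 37.16 / 384.07 = 9.68%.
Headline unemployment rate = 21.59 / 381.32 = 5.66%.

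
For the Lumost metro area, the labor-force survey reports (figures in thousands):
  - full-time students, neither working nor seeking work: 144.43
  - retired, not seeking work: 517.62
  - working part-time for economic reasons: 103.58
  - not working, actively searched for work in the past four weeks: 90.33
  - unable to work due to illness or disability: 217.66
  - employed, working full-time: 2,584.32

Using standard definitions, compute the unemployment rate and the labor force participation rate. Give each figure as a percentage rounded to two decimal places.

Unemployment rate ≈ 3.25%; labor force participation rate ≈ 75.95%.

Employed = 103.58 + 2,584.32 = 2,687.90 thousand (anyone who worked, including part-time for economic reasons, counts as employed).
Unemployed = 90.33 thousand.
Labor force = 2,687.90 + 90.33 = 2,778.23 thousand.
Not in labor force = 144.43 + 517.62 + 217.66 = 879.71 thousand (those not working and not actively searching are outside the labor force).
Civilian working-age population = 2,778.23 + 879.71 = 3,657.94 thousand.
Unemployment rate = 90.33 / 2,778.23 = 3.25%.
Labor force participation rate = 2,778.23 / 3,657.94 = 75.95%.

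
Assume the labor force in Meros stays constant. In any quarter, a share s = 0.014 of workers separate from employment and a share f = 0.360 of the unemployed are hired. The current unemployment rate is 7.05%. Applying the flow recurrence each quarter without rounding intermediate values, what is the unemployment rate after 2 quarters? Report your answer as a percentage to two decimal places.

Unemployment rate after two quarters ≈ 5.04%.

With a fixed labor force, u_{t+1} = u_t + s·(1−u_t) − f·u_t = u_t·(1−s−f) + s.
Here 1−s−f = 0.626 and s = 0.014.
u_1 = 0.070500 × 0.626 + 0.014 = 0.058133.
u_2 = 0.058133 × 0.626 + 0.014 = 0.050391.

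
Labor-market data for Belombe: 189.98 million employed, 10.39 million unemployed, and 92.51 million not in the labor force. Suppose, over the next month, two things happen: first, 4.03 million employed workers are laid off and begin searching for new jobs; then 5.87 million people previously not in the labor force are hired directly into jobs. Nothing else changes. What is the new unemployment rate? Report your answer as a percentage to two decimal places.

New unemployment rate ≈ 6.99%.

Initially, labor force = 189.98 + 10.39 = 200.37 million, so u = 10.39/200.37 = 5.19%.
After the first change, employed falls and unemployed rises by 4.03; labor force unchanged → E = 185.95, U = 14.42, labor force = 200.37 million.
After the second change, employed and labor force both rise by 5.87; unemployed unchanged → E = 191.82, U = 14.42, labor force = 206.24 million.
New unemployment rate = 14.42 / 206.24 = 6.99%.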